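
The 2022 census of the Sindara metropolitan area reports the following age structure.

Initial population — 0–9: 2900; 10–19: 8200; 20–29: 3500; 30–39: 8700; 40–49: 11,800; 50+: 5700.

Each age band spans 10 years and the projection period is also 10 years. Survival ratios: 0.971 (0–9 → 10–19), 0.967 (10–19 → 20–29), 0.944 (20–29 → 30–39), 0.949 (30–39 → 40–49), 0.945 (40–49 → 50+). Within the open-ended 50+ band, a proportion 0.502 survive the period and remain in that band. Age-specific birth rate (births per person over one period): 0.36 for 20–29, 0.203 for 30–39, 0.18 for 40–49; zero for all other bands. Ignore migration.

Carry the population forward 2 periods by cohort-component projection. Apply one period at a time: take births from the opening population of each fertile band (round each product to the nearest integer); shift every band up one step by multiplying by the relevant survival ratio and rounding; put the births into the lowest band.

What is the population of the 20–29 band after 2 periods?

2723

Numbering the groups 1..6 from youngest to oldest:
[period 1]
Births: 3500 × 0.36 = 1260, 8700 × 0.203 = 1766, 11800 × 0.18 = 2124 → total 5150
Group 2: 2900 × 0.971 = 2816
Group 3: 8200 × 0.967 = 7929
Group 4: 3500 × 0.944 = 3304
Group 5: 8700 × 0.949 = 8256
Group 6: 11800 × 0.945 + 5700 × 0.502 = 11151 + 2861 = 14012
Giving 5150 / 2816 / 7929 / 3304 / 8256 / 14012.
[period 2]
Births: 7929 × 0.36 = 2854, 3304 × 0.203 = 671, 8256 × 0.18 = 1486 → total 5011
Group 2: 5150 × 0.971 = 5001
Group 3: 2816 × 0.967 = 2723
Group 4: 7929 × 0.944 = 7485
Group 5: 3304 × 0.949 = 3135
Group 6: 8256 × 0.945 + 14012 × 0.502 = 7802 + 7034 = 14836
Giving 5011 / 5001 / 2723 / 7485 / 3135 / 14836.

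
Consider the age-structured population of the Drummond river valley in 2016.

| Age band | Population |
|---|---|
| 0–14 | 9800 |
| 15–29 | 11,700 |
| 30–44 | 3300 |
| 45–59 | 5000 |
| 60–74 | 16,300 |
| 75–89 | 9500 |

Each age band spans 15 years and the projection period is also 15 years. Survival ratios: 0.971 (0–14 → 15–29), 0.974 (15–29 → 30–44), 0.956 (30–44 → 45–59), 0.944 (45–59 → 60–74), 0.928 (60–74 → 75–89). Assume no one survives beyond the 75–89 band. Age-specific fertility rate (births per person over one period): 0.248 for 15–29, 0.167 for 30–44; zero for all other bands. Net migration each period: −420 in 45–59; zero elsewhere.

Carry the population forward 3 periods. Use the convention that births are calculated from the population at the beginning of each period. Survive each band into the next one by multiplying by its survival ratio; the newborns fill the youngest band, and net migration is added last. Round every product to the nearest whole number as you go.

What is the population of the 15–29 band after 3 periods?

Numbering the bands 1..6 from youngest to oldest:
— Period 1 —
Births: 11700 * 0.248 = 2902 ; 3300 * 0.167 = 551 — total 3453
Band 2: 9800 * 0.971 = 9516
Band 3: 11700 * 0.974 = 11396
Band 4: 3300 * 0.956 = 3155
Band 5: 5000 * 0.944 = 4720
Band 6: 16300 * 0.928 = 15126
Net migration: Band 4 − 420 → 2735
Giving 3453 / 9516 / 11396 / 2735 / 4720 / 15126.
— Period 2 —
Births: 9516 * 0.248 = 2360 ; 11396 * 0.167 = 1903 — total 4263
Band 2: 3453 * 0.971 = 3353
Band 3: 9516 * 0.974 = 9269
Band 4: 11396 * 0.956 = 10895
Band 5: 2735 * 0.944 = 2582
Band 6: 4720 * 0.928 = 4380
Net migration: Band 4 − 420 → 10475
Giving 4263 / 3353 / 9269 / 10475 / 2582 / 4380.
— Period 3 —
Births: 3353 * 0.248 = 832 ; 9269 * 0.167 = 1548 — total 2380
Band 2: 4263 * 0.971 = 4139
Band 3: 3353 * 0.974 = 3266
Band 4: 9269 * 0.956 = 8861
Band 5: 10475 * 0.944 = 9888
Band 6: 2582 * 0.928 = 2396
Net migration: Band 4 − 420 → 8441
Giving 2380 / 4139 / 3266 / 8441 / 9888 / 2396.

4139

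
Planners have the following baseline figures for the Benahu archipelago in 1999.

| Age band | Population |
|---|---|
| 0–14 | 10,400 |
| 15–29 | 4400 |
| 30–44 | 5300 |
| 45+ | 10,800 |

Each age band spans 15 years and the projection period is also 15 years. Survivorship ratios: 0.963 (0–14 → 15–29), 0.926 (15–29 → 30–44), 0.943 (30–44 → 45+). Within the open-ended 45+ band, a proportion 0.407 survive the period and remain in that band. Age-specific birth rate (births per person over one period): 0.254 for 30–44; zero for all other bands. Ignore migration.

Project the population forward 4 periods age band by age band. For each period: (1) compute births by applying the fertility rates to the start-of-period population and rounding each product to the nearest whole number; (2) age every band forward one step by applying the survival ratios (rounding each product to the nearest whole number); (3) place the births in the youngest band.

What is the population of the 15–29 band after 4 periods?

Period 1:
Births: 5300 × 0.254 = 1346
15–29: 10400 × 0.963 = 10015
30–44: 4400 × 0.926 = 4074
45+: 5300 × 0.943 + 10800 × 0.407 = 4998 + 4396 = 9394
Giving 1346 / 10015 / 4074 / 9394.
Period 2:
Births: 4074 × 0.254 = 1035
15–29: 1346 × 0.963 = 1296
30–44: 10015 × 0.926 = 9274
45+: 4074 × 0.943 + 9394 × 0.407 = 3842 + 3823 = 7665
Giving 1035 / 1296 / 9274 / 7665.
Period 3:
Births: 9274 × 0.254 = 2356
15–29: 1035 × 0.963 = 997
30–44: 1296 × 0.926 = 1200
45+: 9274 × 0.943 + 7665 × 0.407 = 8745 + 3120 = 11865
Giving 2356 / 997 / 1200 / 11865.
Period 4:
Births: 1200 × 0.254 = 305
15–29: 2356 × 0.963 = 2269
30–44: 997 × 0.926 = 923
45+: 1200 × 0.943 + 11865 × 0.407 = 1132 + 4829 = 5961
Giving 305 / 2269 / 923 / 5961.

2269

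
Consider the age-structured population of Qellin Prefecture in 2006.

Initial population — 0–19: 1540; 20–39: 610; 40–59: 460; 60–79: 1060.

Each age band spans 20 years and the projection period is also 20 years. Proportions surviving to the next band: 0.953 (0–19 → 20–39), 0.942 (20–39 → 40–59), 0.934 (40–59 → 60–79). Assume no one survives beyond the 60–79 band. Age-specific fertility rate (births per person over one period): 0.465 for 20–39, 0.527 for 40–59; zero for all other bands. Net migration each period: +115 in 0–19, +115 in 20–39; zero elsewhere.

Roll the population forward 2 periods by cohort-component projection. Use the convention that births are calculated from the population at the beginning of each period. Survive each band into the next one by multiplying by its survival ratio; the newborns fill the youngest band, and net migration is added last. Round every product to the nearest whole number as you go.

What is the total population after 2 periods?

3908

Let group 1 be 0–19 through group 4 = 60–79.
After projecting period 1:
Births: 610 × 0.465 = 284 ; 460 × 0.527 = 242 ⇒ total 526
Group 2: 1540 × 0.953 = 1468
Group 3: 610 × 0.942 = 575
Group 4: 460 × 0.934 = 430
Net migration: Group 1 + 115 → 641; Group 2 + 115 → 1583
End of period: [641, 1583, 575, 430]
After projecting period 2:
Births: 1583 × 0.465 = 736 ; 575 × 0.527 = 303 ⇒ total 1039
Group 2: 641 × 0.953 = 611
Group 3: 1583 × 0.942 = 1491
Group 4: 575 × 0.934 = 537
Net migration: Group 1 + 115 → 1154; Group 2 + 115 → 726
End of period: [1154, 726, 1491, 537]
Total after period 2: 1154 + 726 + 1491 + 537 = 3908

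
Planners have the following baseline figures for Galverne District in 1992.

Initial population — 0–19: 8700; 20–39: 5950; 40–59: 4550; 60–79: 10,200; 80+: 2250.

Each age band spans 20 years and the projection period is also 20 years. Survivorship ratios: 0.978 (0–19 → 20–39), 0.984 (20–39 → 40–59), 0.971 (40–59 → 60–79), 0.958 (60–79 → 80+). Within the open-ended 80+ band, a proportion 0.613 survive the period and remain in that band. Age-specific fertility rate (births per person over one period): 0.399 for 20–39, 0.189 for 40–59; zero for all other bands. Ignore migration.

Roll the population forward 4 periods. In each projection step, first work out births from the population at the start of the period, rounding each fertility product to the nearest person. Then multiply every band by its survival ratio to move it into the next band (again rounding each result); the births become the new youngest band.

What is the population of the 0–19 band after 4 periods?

2345

Period 1.
Births: 5950 * 0.399 = 2374, 4550 * 0.189 = 860 → 3234
20–39: 8700 * 0.978 = 8509
40–59: 5950 * 0.984 = 5855
60–79: 4550 * 0.971 = 4418
80+: 10200 * 0.958 + 2250 * 0.613 = 9772 + 1379 = 11151
End of period: [3234, 8509, 5855, 4418, 11151]
Period 2.
Births: 8509 * 0.399 = 3395, 5855 * 0.189 = 1107 → 4502
20–39: 3234 * 0.978 = 3163
40–59: 8509 * 0.984 = 8373
60–79: 5855 * 0.971 = 5685
80+: 4418 * 0.958 + 11151 * 0.613 = 4232 + 6836 = 11068
End of period: [4502, 3163, 8373, 5685, 11068]
Period 3.
Births: 3163 * 0.399 = 1262, 8373 * 0.189 = 1582 → 2844
20–39: 4502 * 0.978 = 4403
40–59: 3163 * 0.984 = 3112
60–79: 8373 * 0.971 = 8130
80+: 5685 * 0.958 + 11068 * 0.613 = 5446 + 6785 = 12231
End of period: [2844, 4403, 3112, 8130, 12231]
Period 4.
Births: 4403 * 0.399 = 1757, 3112 * 0.189 = 588 → 2345
20–39: 2844 * 0.978 = 2781
40–59: 4403 * 0.984 = 4333
60–79: 3112 * 0.971 = 3022
80+: 8130 * 0.958 + 12231 * 0.613 = 7789 + 7498 = 15287
End of period: [2345, 2781, 4333, 3022, 15287]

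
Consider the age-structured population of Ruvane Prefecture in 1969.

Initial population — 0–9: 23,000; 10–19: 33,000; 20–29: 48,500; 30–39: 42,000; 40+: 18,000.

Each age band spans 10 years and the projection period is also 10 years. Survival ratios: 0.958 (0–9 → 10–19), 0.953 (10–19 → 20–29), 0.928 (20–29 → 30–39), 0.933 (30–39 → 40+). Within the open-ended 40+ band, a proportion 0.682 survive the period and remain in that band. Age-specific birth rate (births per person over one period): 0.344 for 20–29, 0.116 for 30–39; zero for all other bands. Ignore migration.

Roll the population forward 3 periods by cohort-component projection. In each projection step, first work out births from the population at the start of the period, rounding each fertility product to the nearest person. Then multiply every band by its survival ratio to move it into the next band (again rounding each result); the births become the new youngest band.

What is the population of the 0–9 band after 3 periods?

— Period 1 —
Births: 48500 × 0.344 = 16684  |  42000 × 0.116 = 4872 → 21556
10–19: 23000 × 0.958 = 22034
20–29: 33000 × 0.953 = 31449
30–39: 48500 × 0.928 = 45008
40+: 42000 × 0.933 + 18000 × 0.682 = 39186 + 12276 = 51462
Giving 21556 / 22034 / 31449 / 45008 / 51462.
— Period 2 —
Births: 31449 × 0.344 = 10818  |  45008 × 0.116 = 5221 → 16039
10–19: 21556 × 0.958 = 20651
20–29: 22034 × 0.953 = 20998
30–39: 31449 × 0.928 = 29185
40+: 45008 × 0.933 + 51462 × 0.682 = 41992 + 35097 = 77089
Giving 16039 / 20651 / 20998 / 29185 / 77089.
— Period 3 —
Births: 20998 × 0.344 = 7223  |  29185 × 0.116 = 3385 → 10608
10–19: 16039 × 0.958 = 15365
20–29: 20651 × 0.953 = 19680
30–39: 20998 × 0.928 = 19486
40+: 29185 × 0.933 + 77089 × 0.682 = 27230 + 52575 = 79805
Giving 10608 / 15365 / 19680 / 19486 / 79805.

10608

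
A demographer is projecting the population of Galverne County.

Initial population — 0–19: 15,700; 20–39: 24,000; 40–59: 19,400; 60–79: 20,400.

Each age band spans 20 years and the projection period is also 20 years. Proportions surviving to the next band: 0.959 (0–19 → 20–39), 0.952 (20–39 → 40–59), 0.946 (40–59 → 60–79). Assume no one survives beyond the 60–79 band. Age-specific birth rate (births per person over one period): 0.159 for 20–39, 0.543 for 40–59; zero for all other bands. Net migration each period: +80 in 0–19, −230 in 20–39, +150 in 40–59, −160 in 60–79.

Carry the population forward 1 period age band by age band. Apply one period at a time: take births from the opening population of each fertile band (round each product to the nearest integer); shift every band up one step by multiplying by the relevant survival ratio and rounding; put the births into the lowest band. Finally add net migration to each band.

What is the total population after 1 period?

Call the groups 1 to 4, youngest first.
Period 1.
Births: 24000 × 0.159 = 3816 ; 19400 × 0.543 = 10534 → 14350
Group 2: 15700 × 0.959 = 15056
Group 3: 24000 × 0.952 = 22848
Group 4: 19400 × 0.946 = 18352
Net migration: Group 1 + 80 → 14430; Group 2 − 230 → 14826; Group 3 + 150 → 22998; Group 4 − 160 → 18192
Population now: 0–19=14430, 20–39=14826, 40–59=22998, 60–79=18192
Total after period 1: 14430 + 14826 + 22998 + 18192 = 70446

70446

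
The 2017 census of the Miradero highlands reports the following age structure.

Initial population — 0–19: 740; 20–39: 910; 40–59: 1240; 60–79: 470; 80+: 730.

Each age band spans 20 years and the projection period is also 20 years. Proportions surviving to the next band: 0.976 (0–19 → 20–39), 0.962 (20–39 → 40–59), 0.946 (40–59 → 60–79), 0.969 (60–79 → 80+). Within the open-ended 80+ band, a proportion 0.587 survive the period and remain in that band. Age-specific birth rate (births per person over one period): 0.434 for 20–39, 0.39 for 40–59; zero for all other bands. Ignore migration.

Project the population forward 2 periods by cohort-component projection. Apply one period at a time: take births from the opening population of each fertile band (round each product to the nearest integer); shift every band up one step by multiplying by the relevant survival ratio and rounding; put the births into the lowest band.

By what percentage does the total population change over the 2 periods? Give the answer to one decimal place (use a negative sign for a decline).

Let group 1 be 0–19 through group 5 = 80+.
— Period 1 —
Births: 910 × 0.434 = 395 ; 1240 × 0.39 = 484 → 879
Group 2: 740 × 0.976 = 722
Group 3: 910 × 0.962 = 875
Group 4: 1240 × 0.946 = 1173
Group 5: 470 × 0.969 + 730 × 0.587 = 455 + 429 = 884
Population now: 0–19=879, 20–39=722, 40–59=875, 60–79=1173, 80+=884
— Period 2 —
Births: 722 × 0.434 = 313 ; 875 × 0.39 = 341 → 654
Group 2: 879 × 0.976 = 858
Group 3: 722 × 0.962 = 695
Group 4: 875 × 0.946 = 828
Group 5: 1173 × 0.969 + 884 × 0.587 = 1137 + 519 = 1656
Population now: 0–19=654, 20–39=858, 40–59=695, 60–79=828, 80+=1656
Total: 4090 → 4691; change = 601; percentage change = 14.7%

14.7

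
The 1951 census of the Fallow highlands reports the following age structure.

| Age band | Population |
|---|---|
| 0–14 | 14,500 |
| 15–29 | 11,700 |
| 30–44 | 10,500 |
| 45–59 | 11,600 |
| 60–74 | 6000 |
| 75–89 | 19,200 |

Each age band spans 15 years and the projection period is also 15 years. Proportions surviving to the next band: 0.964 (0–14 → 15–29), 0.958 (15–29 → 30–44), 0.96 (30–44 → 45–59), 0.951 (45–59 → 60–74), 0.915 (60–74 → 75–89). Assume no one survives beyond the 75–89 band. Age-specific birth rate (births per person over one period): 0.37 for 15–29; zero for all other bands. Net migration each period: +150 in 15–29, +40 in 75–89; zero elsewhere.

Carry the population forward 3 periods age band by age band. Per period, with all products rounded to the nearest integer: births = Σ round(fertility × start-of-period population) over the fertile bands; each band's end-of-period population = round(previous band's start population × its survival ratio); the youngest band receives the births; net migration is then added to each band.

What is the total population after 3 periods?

42969

Let band 1 be 0–14 through band 6 = 75–89.
— Period 1 —
Births: 11700 * 0.37 = 4329
Band 2: 14500 * 0.964 = 13978
Band 3: 11700 * 0.958 = 11209
Band 4: 10500 * 0.96 = 10080
Band 5: 11600 * 0.951 = 11032
Band 6: 6000 * 0.915 = 5490
Net migration: Band 2 + 150 → 14128; Band 6 + 40 → 5530
Giving 4329 / 14128 / 11209 / 10080 / 11032 / 5530.
— Period 2 —
Births: 14128 * 0.37 = 5227
Band 2: 4329 * 0.964 = 4173
Band 3: 14128 * 0.958 = 13535
Band 4: 11209 * 0.96 = 10761
Band 5: 10080 * 0.951 = 9586
Band 6: 11032 * 0.915 = 10094
Net migration: Band 2 + 150 → 4323; Band 6 + 40 → 10134
Giving 5227 / 4323 / 13535 / 10761 / 9586 / 10134.
— Period 3 —
Births: 4323 * 0.37 = 1600
Band 2: 5227 * 0.964 = 5039
Band 3: 4323 * 0.958 = 4141
Band 4: 13535 * 0.96 = 12994
Band 5: 10761 * 0.951 = 10234
Band 6: 9586 * 0.915 = 8771
Net migration: Band 2 + 150 → 5189; Band 6 + 40 → 8811
Giving 1600 / 5189 / 4141 / 12994 / 10234 / 8811.
Total after period 3: 1600 + 5189 + 4141 + 12994 + 10234 + 8811 = 42969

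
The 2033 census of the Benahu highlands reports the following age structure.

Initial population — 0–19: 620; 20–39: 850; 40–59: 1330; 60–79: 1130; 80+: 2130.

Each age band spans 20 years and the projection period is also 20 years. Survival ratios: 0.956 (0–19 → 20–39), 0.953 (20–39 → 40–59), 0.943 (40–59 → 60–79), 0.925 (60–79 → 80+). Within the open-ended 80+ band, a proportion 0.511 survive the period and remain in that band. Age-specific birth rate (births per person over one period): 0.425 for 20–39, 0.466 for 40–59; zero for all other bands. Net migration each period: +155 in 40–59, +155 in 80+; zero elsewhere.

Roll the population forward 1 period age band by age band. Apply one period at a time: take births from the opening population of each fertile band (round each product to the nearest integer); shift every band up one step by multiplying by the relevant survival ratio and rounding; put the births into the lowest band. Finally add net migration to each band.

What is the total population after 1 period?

6081

Call the bands 1 to 5, youngest first.
After projecting period 1:
Births: 850 × 0.425 = 361 ; 1330 × 0.466 = 620 → 981
Band 2: 620 × 0.956 = 593
Band 3: 850 × 0.953 = 810
Band 4: 1330 × 0.943 = 1254
Band 5: 1130 × 0.925 + 2130 × 0.511 = 1045 + 1088 = 2133
Net migration: Band 3 + 155 → 965; Band 5 + 155 → 2288
Population now: 0–19=981, 20–39=593, 40–59=965, 60–79=1254, 80+=2288
Total after period 1: 981 + 593 + 965 + 1254 + 2288 = 6081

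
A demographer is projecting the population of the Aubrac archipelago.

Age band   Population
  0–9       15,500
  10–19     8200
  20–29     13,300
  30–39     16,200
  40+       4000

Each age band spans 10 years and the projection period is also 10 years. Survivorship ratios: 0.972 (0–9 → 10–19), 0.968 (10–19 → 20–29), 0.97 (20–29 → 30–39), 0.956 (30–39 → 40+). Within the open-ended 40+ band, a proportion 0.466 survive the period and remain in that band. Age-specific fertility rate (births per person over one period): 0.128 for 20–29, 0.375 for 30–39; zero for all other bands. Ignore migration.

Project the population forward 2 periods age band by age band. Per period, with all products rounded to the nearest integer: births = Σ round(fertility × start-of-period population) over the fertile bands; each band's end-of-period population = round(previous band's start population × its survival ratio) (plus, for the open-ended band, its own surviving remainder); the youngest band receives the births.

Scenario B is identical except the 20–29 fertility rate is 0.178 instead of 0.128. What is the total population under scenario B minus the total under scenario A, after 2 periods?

Numbering the bands 1..5 from youngest to oldest:
Period 1.
Births: 13300 × 0.128 = 1702, 16200 × 0.375 = 6075 → total 7777
Band 2: 15500 × 0.972 = 15066
Band 3: 8200 × 0.968 = 7938
Band 4: 13300 × 0.97 = 12901
Band 5: 16200 × 0.956 + 4000 × 0.466 = 15487 + 1864 = 17351
Giving 7777 / 15066 / 7938 / 12901 / 17351.
Period 2.
Births: 7938 × 0.128 = 1016, 12901 × 0.375 = 4838 → total 5854
Band 2: 7777 × 0.972 = 7559
Band 3: 15066 × 0.968 = 14584
Band 4: 7938 × 0.97 = 7700
Band 5: 12901 × 0.956 + 17351 × 0.466 = 12333 + 8086 = 20419
Giving 5854 / 7559 / 14584 / 7700 / 20419.
Scenario A total after 2 periods: 56116
Scenario B projection —
Period 1.
Births: 13300 × 0.178 = 2367, 16200 × 0.375 = 6075 → total 8442
Band 2: 15500 × 0.972 = 15066
Band 3: 8200 × 0.968 = 7938
Band 4: 13300 × 0.97 = 12901
Band 5: 16200 × 0.956 + 4000 × 0.466 = 15487 + 1864 = 17351
Giving 8442 / 15066 / 7938 / 12901 / 17351.
Period 2.
Births: 7938 × 0.178 = 1413, 12901 × 0.375 = 4838 → total 6251
Band 2: 8442 × 0.972 = 8206
Band 3: 15066 × 0.968 = 14584
Band 4: 7938 × 0.97 = 7700
Band 5: 12901 × 0.956 + 17351 × 0.466 = 12333 + 8086 = 20419
Giving 6251 / 8206 / 14584 / 7700 / 20419.
Scenario B total after 2 periods: 57160
Difference B − A = 57160 − 56116 = 1044

1044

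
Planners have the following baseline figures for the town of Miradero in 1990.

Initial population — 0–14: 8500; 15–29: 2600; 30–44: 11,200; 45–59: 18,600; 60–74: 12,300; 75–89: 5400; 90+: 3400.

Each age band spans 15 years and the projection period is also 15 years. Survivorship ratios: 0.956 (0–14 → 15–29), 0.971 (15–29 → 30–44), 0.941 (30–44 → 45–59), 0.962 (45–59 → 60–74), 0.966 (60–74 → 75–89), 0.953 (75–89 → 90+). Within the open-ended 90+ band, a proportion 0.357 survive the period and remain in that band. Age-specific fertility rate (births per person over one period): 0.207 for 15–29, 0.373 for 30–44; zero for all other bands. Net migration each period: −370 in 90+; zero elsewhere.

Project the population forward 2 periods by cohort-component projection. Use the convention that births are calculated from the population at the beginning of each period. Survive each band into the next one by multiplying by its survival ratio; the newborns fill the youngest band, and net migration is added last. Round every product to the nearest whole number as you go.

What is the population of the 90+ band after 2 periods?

13092

Period 1.
Births: 2600 * 0.207 = 538, 11200 * 0.373 = 4178 → 4716
15–29: 8500 * 0.956 = 8126
30–44: 2600 * 0.971 = 2525
45–59: 11200 * 0.941 = 10539
60–74: 18600 * 0.962 = 17893
75–89: 12300 * 0.966 = 11882
90+: 5400 * 0.953 + 3400 * 0.357 = 5146 + 1214 = 6360
Net migration: 90+ − 370 → 5990
→ [4716, 8126, 2525, 10539, 17893, 11882, 5990]
Period 2.
Births: 8126 * 0.207 = 1682, 2525 * 0.373 = 942 → 2624
15–29: 4716 * 0.956 = 4508
30–44: 8126 * 0.971 = 7890
45–59: 2525 * 0.941 = 2376
60–74: 10539 * 0.962 = 10139
75–89: 17893 * 0.966 = 17285
90+: 11882 * 0.953 + 5990 * 0.357 = 11324 + 2138 = 13462
Net migration: 90+ − 370 → 13092
→ [2624, 4508, 7890, 2376, 10139, 17285, 13092]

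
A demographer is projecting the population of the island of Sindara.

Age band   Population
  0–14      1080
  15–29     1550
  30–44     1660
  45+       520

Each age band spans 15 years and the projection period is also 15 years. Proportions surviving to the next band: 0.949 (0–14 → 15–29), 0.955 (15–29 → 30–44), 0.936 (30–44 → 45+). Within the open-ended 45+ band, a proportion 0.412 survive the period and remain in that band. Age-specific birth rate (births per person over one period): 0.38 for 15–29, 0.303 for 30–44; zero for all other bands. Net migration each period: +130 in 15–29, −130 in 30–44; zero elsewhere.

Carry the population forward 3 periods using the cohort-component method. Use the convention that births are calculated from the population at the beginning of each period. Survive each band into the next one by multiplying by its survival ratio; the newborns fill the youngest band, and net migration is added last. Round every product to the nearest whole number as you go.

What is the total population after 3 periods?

4389

— Period 1 —
Births: 1550 × 0.38 = 589 ; 1660 × 0.303 = 503 ⇒ total 1092
15–29: 1080 × 0.949 = 1025
30–44: 1550 × 0.955 = 1480
45+: 1660 × 0.936 + 520 × 0.412 = 1554 + 214 = 1768
Net migration: 15–29 + 130 → 1155; 30–44 − 130 → 1350
Population now: 0–14=1092, 15–29=1155, 30–44=1350, 45+=1768
— Period 2 —
Births: 1155 × 0.38 = 439 ; 1350 × 0.303 = 409 ⇒ total 848
15–29: 1092 × 0.949 = 1036
30–44: 1155 × 0.955 = 1103
45+: 1350 × 0.936 + 1768 × 0.412 = 1264 + 728 = 1992
Net migration: 15–29 + 130 → 1166; 30–44 − 130 → 973
Population now: 0–14=848, 15–29=1166, 30–44=973, 45+=1992
— Period 3 —
Births: 1166 × 0.38 = 443 ; 973 × 0.303 = 295 ⇒ total 738
15–29: 848 × 0.949 = 805
30–44: 1166 × 0.955 = 1114
45+: 973 × 0.936 + 1992 × 0.412 = 911 + 821 = 1732
Net migration: 15–29 + 130 → 935; 30–44 − 130 → 984
Population now: 0–14=738, 15–29=935, 30–44=984, 45+=1732
Total after period 3: 738 + 935 + 984 + 1732 = 4389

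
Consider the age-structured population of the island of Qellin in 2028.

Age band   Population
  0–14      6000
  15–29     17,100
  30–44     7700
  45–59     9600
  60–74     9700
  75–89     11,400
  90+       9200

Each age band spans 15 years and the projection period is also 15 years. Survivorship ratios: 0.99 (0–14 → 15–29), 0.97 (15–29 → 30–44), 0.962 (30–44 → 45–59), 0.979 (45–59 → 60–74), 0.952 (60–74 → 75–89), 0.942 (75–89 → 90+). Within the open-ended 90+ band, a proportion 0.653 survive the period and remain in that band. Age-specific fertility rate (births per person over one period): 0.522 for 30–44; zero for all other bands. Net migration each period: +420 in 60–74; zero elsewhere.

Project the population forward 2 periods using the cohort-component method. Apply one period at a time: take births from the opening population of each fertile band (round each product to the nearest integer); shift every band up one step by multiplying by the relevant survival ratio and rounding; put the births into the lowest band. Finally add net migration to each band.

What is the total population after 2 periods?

Let group 1 be 0–14 through group 7 = 90+.
Period 1.
Births: 7700 × 0.522 = 4019
Group 2: 6000 × 0.99 = 5940
Group 3: 17100 × 0.97 = 16587
Group 4: 7700 × 0.962 = 7407
Group 5: 9600 × 0.979 = 9398
Group 6: 9700 × 0.952 = 9234
Group 7: 11400 × 0.942 + 9200 × 0.653 = 10739 + 6008 = 16747
Net migration: Group 5 + 420 → 9818
Giving 4019 / 5940 / 16587 / 7407 / 9818 / 9234 / 16747.
Period 2.
Births: 16587 × 0.522 = 8658
Group 2: 4019 × 0.99 = 3979
Group 3: 5940 × 0.97 = 5762
Group 4: 16587 × 0.962 = 15957
Group 5: 7407 × 0.979 = 7251
Group 6: 9818 × 0.952 = 9347
Group 7: 9234 × 0.942 + 16747 × 0.653 = 8698 + 10936 = 19634
Net migration: Group 5 + 420 → 7671
Giving 8658 / 3979 / 5762 / 15957 / 7671 / 9347 / 19634.
Total after period 2: 8658 + 3979 + 5762 + 15957 + 7671 + 9347 + 19634 = 71008

71008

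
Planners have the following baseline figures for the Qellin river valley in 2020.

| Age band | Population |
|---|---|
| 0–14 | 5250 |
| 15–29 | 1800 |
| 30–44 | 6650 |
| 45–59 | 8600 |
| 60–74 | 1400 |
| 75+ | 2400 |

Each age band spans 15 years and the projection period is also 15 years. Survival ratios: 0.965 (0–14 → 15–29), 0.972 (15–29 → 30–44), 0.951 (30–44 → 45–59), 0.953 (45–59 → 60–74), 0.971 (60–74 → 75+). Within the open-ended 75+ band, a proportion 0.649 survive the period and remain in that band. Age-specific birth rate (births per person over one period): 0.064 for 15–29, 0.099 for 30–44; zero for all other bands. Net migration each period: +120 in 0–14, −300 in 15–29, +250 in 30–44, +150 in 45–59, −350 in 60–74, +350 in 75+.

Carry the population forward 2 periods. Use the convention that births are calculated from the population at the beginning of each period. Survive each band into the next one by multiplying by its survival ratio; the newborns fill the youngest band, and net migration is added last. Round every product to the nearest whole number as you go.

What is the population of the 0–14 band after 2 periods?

623

(Bands numbered youngest = 1 to oldest = 6.)
After projecting period 1:
Births: 1800 × 0.064 = 115 ; 6650 × 0.099 = 658 → 773
Band 2: 5250 × 0.965 = 5066
Band 3: 1800 × 0.972 = 1750
Band 4: 6650 × 0.951 = 6324
Band 5: 8600 × 0.953 = 8196
Band 6: 1400 × 0.971 + 2400 × 0.649 = 1359 + 1558 = 2917
Net migration: Band 1 + 120 → 893; Band 2 − 300 → 4766; Band 3 + 250 → 2000; Band 4 + 150 → 6474; Band 5 − 350 → 7846; Band 6 + 350 → 3267
→ [893, 4766, 2000, 6474, 7846, 3267]
After projecting period 2:
Births: 4766 × 0.064 = 305 ; 2000 × 0.099 = 198 → 503
Band 2: 893 × 0.965 = 862
Band 3: 4766 × 0.972 = 4633
Band 4: 2000 × 0.951 = 1902
Band 5: 6474 × 0.953 = 6170
Band 6: 7846 × 0.971 + 3267 × 0.649 = 7618 + 2120 = 9738
Net migration: Band 1 + 120 → 623; Band 2 − 300 → 562; Band 3 + 250 → 4883; Band 4 + 150 → 2052; Band 5 − 350 → 5820; Band 6 + 350 → 10088
→ [623, 562, 4883, 2052, 5820, 10088]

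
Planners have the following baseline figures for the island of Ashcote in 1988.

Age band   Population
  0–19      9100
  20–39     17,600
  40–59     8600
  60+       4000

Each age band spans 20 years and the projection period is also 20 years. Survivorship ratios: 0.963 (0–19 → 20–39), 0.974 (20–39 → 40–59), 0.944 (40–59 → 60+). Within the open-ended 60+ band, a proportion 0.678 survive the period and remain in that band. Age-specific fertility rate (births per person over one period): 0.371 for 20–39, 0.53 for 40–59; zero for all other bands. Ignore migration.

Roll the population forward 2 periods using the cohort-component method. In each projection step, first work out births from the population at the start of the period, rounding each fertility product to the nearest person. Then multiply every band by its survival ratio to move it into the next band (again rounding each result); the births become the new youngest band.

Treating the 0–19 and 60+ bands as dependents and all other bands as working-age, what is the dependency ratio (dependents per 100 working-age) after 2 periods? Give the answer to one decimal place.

[period 1]
Births: 17600 × 0.371 = 6530 ; 8600 × 0.53 = 4558 → 11088
20–39: 9100 × 0.963 = 8763
40–59: 17600 × 0.974 = 17142
60+: 8600 × 0.944 + 4000 × 0.678 = 8118 + 2712 = 10830
End of period: [11088, 8763, 17142, 10830]
[period 2]
Births: 8763 × 0.371 = 3251 ; 17142 × 0.53 = 9085 → 12336
20–39: 11088 × 0.963 = 10678
40–59: 8763 × 0.974 = 8535
60+: 17142 × 0.944 + 10830 × 0.678 = 16182 + 7343 = 23525
End of period: [12336, 10678, 8535, 23525]
Dependents (band 0–19 + band 60+) = 12336 + 23525 = 35861; working-age = 19213; ratio = 35861/19213 × 100 = 186.6

186.6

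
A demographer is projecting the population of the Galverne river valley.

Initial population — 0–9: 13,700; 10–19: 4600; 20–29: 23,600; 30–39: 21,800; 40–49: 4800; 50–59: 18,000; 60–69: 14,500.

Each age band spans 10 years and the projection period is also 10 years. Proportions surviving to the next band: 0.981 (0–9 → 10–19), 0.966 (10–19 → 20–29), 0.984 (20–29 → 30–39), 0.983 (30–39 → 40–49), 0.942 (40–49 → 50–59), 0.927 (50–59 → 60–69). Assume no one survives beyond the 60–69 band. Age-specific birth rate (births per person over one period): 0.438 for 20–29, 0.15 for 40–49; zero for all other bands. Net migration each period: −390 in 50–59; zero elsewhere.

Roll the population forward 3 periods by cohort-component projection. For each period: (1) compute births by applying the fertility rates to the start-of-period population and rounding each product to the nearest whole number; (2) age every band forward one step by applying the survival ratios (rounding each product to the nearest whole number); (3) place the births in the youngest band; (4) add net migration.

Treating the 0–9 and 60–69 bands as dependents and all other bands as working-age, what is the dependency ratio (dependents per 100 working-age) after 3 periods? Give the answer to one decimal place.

51.1

— Period 1 —
Births: 23600 × 0.438 = 10337 ; 4800 × 0.15 = 720 → total 11057
10–19: 13700 × 0.981 = 13440
20–29: 4600 × 0.966 = 4444
30–39: 23600 × 0.984 = 23222
40–49: 21800 × 0.983 = 21429
50–59: 4800 × 0.942 = 4522
60–69: 18000 × 0.927 = 16686
Net migration: 50–59 − 390 → 4132
End of period: [11057, 13440, 4444, 23222, 21429, 4132, 16686]
— Period 2 —
Births: 4444 × 0.438 = 1946 ; 21429 × 0.15 = 3214 → total 5160
10–19: 11057 × 0.981 = 10847
20–29: 13440 × 0.966 = 12983
30–39: 4444 × 0.984 = 4373
40–49: 23222 × 0.983 = 22827
50–59: 21429 × 0.942 = 20186
60–69: 4132 × 0.927 = 3830
Net migration: 50–59 − 390 → 19796
End of period: [5160, 10847, 12983, 4373, 22827, 19796, 3830]
— Period 3 —
Births: 12983 × 0.438 = 5687 ; 22827 × 0.15 = 3424 → total 9111
10–19: 5160 × 0.981 = 5062
20–29: 10847 × 0.966 = 10478
30–39: 12983 × 0.984 = 12775
40–49: 4373 × 0.983 = 4299
50–59: 22827 × 0.942 = 21503
60–69: 19796 × 0.927 = 18351
Net migration: 50–59 − 390 → 21113
End of period: [9111, 5062, 10478, 12775, 4299, 21113, 18351]
Dependents (band 0–9 + band 60–69) = 9111 + 18351 = 27462; working-age = 53727; ratio = 27462/53727 × 100 = 51.1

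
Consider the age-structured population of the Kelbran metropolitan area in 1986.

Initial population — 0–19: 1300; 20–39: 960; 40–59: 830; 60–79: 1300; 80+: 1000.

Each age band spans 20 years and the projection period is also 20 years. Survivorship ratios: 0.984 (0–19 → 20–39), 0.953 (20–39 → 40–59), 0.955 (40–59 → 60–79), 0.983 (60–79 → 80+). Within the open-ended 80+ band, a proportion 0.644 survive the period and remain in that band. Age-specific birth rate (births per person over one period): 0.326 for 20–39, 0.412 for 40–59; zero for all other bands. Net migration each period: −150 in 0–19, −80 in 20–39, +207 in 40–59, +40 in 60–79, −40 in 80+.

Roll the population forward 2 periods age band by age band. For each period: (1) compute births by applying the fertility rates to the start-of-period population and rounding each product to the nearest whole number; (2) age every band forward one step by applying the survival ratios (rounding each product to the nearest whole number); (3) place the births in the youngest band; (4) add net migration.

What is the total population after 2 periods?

5573

Numbering the bands 1..5 from youngest to oldest:
After projecting period 1:
Births: 960 × 0.326 = 313, 830 × 0.412 = 342 → 655
Band 2: 1300 × 0.984 = 1279
Band 3: 960 × 0.953 = 915
Band 4: 830 × 0.955 = 793
Band 5: 1300 × 0.983 + 1000 × 0.644 = 1278 + 644 = 1922
Net migration: Band 1 − 150 → 505; Band 2 − 80 → 1199; Band 3 + 207 → 1122; Band 4 + 40 → 833; Band 5 − 40 → 1882
Population now: 0–19=505, 20–39=1199, 40–59=1122, 60–79=833, 80+=1882
After projecting period 2:
Births: 1199 × 0.326 = 391, 1122 × 0.412 = 462 → 853
Band 2: 505 × 0.984 = 497
Band 3: 1199 × 0.953 = 1143
Band 4: 1122 × 0.955 = 1072
Band 5: 833 × 0.983 + 1882 × 0.644 = 819 + 1212 = 2031
Net migration: Band 1 − 150 → 703; Band 2 − 80 → 417; Band 3 + 207 → 1350; Band 4 + 40 → 1112; Band 5 − 40 → 1991
Population now: 0–19=703, 20–39=417, 40–59=1350, 60–79=1112, 80+=1991
Total after period 2: 703 + 417 + 1350 + 1112 + 1991 = 5573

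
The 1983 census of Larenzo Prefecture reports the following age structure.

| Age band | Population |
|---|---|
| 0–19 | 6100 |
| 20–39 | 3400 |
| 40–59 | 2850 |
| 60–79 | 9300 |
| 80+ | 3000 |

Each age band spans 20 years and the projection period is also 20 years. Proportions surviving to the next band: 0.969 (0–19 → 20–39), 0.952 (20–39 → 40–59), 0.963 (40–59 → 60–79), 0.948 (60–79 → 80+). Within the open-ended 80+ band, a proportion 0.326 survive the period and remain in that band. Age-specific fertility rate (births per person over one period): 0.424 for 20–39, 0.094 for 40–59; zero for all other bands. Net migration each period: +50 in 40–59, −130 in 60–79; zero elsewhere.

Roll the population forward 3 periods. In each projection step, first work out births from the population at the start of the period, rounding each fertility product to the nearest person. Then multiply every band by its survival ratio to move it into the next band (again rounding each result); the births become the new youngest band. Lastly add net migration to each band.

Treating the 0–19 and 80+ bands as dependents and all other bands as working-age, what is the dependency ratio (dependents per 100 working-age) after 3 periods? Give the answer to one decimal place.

Numbering the groups 1..5 from youngest to oldest:
After projecting period 1:
Births: 3400 * 0.424 = 1442  |  2850 * 0.094 = 268 → total 1710
Group 2: 6100 * 0.969 = 5911
Group 3: 3400 * 0.952 = 3237
Group 4: 2850 * 0.963 = 2745
Group 5: 9300 * 0.948 + 3000 * 0.326 = 8816 + 978 = 9794
Net migration: Group 3 + 50 → 3287; Group 4 − 130 → 2615
End of period: [1710, 5911, 3287, 2615, 9794]
After projecting period 2:
Births: 5911 * 0.424 = 2506  |  3287 * 0.094 = 309 → total 2815
Group 2: 1710 * 0.969 = 1657
Group 3: 5911 * 0.952 = 5627
Group 4: 3287 * 0.963 = 3165
Group 5: 2615 * 0.948 + 9794 * 0.326 = 2479 + 3193 = 5672
Net migration: Group 3 + 50 → 5677; Group 4 − 130 → 3035
End of period: [2815, 1657, 5677, 3035, 5672]
After projecting period 3:
Births: 1657 * 0.424 = 703  |  5677 * 0.094 = 534 → total 1237
Group 2: 2815 * 0.969 = 2728
Group 3: 1657 * 0.952 = 1577
Group 4: 5677 * 0.963 = 5467
Group 5: 3035 * 0.948 + 5672 * 0.326 = 2877 + 1849 = 4726
Net migration: Group 3 + 50 → 1627; Group 4 − 130 → 5337
End of period: [1237, 2728, 1627, 5337, 4726]
Dependents (band 0–19 + band 80+) = 1237 + 4726 = 5963; working-age = 9692; ratio = 5963/9692 × 100 = 61.5

61.5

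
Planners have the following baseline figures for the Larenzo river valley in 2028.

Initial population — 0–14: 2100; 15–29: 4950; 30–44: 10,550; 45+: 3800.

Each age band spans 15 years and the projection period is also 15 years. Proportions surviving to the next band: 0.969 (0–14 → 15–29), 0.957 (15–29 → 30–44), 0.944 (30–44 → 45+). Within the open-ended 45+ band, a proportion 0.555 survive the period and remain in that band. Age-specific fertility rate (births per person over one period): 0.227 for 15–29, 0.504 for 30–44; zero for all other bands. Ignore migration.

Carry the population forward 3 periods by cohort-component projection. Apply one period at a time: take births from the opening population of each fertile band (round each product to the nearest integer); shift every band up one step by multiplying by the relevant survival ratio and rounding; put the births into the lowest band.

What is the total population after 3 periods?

After projecting period 1:
Births: 4950 × 0.227 = 1124, 10550 × 0.504 = 5317 ⇒ total 6441
15–29: 2100 × 0.969 = 2035
30–44: 4950 × 0.957 = 4737
45+: 10550 × 0.944 + 3800 × 0.555 = 9959 + 2109 = 12068
End of period: [6441, 2035, 4737, 12068]
After projecting period 2:
Births: 2035 × 0.227 = 462, 4737 × 0.504 = 2387 ⇒ total 2849
15–29: 6441 × 0.969 = 6241
30–44: 2035 × 0.957 = 1947
45+: 4737 × 0.944 + 12068 × 0.555 = 4472 + 6698 = 11170
End of period: [2849, 6241, 1947, 11170]
After projecting period 3:
Births: 6241 × 0.227 = 1417, 1947 × 0.504 = 981 ⇒ total 2398
15–29: 2849 × 0.969 = 2761
30–44: 6241 × 0.957 = 5973
45+: 1947 × 0.944 + 11170 × 0.555 = 1838 + 6199 = 8037
End of period: [2398, 2761, 5973, 8037]
Total after period 3: 2398 + 2761 + 5973 + 8037 = 19169

19169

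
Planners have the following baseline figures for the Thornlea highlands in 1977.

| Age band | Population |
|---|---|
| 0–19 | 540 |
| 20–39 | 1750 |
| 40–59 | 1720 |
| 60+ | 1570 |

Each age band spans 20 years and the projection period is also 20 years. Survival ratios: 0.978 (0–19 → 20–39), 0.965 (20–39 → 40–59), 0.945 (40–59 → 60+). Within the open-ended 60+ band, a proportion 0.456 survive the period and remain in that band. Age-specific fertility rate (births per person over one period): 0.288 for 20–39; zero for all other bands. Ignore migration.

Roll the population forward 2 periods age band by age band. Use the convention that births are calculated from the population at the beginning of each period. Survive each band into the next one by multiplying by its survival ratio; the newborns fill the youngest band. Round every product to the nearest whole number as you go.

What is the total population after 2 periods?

(Groups numbered youngest = 1 to oldest = 4.)
After projecting period 1:
Births: 1750 × 0.288 = 504
Group 2: 540 × 0.978 = 528
Group 3: 1750 × 0.965 = 1689
Group 4: 1720 × 0.945 + 1570 × 0.456 = 1625 + 716 = 2341
Population now: 0–19=504, 20–39=528, 40–59=1689, 60+=2341
After projecting period 2:
Births: 528 × 0.288 = 152
Group 2: 504 × 0.978 = 493
Group 3: 528 × 0.965 = 510
Group 4: 1689 × 0.945 + 2341 × 0.456 = 1596 + 1067 = 2663
Population now: 0–19=152, 20–39=493, 40–59=510, 60+=2663
Total after period 2: 152 + 493 + 510 + 2663 = 3818

3818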